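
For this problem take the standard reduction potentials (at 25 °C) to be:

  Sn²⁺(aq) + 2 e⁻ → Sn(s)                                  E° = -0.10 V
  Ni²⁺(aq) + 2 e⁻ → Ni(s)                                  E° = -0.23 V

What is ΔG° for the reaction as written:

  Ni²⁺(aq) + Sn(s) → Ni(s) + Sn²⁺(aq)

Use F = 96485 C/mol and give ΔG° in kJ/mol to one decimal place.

+25.1 kJ/mol

As written, Ni²⁺/Ni is reduced (cathode) and Sn²⁺/Sn is oxidised (anode), so E°cell = (-0.23) − (-0.10) = -0.13 V.
Balancing electrons gives n = 2.
ΔG° = −nFE° = −(2)(96485)(-0.13) = 25,086 J = +25.1 kJ/mol.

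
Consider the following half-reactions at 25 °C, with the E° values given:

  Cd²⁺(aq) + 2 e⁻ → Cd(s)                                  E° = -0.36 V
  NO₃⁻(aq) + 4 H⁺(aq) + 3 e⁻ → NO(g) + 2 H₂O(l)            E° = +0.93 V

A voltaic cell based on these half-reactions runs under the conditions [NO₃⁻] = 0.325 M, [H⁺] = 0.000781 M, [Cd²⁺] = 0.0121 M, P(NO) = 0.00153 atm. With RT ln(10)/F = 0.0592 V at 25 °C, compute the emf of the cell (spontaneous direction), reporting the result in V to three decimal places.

NO₃⁻/NO is the cathode (higher E°), Cd²⁺/Cd the anode: E°cell = +0.93 − (-0.36) = +1.29 V, n = 6.
Overall: 2 NO₃⁻(aq) + 8 H⁺(aq) + 3 Cd(s) → 2 NO(g) + 4 H₂O(l) + 3 Cd²⁺(aq)
Q = P(NO)^2·[Cd²⁺]^3 / ([NO₃⁻]^2·[H⁺]^8); log Q = 14.453.
E = E° − (0.0592/n) log Q = +1.29 − (0.0592/6)(14.453) = +1.147 V.

+1.147 V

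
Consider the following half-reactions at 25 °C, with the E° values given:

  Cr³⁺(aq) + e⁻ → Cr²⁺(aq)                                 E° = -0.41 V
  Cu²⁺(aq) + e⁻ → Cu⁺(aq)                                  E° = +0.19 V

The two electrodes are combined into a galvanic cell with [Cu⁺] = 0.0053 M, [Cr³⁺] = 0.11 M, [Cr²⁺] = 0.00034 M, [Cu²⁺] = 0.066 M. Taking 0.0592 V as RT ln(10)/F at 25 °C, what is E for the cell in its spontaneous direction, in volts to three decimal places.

+0.516 V

Cu²⁺/Cu⁺ is the cathode (higher E°), Cr³⁺/Cr²⁺ the anode: E°cell = +0.19 − (-0.41) = +0.60 V, n = 1.
Overall: Cu²⁺(aq) + Cr²⁺(aq) → Cu⁺(aq) + Cr³⁺(aq)
Q = [Cu⁺]·[Cr³⁺] / ([Cu²⁺]·[Cr²⁺]); log Q = 1.415.
E = E° − (0.0592/n) log Q = +0.60 − (0.0592/1)(1.415) = +0.516 V.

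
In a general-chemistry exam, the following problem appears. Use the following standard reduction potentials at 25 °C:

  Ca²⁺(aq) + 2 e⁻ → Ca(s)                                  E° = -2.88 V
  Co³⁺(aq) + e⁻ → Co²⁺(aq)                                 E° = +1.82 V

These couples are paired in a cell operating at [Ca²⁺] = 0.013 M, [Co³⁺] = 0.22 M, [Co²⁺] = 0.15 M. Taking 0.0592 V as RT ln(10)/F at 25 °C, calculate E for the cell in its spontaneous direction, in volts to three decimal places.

+4.766 V

Co³⁺/Co²⁺ is the cathode (higher E°), Ca²⁺/Ca the anode: E°cell = +1.82 − (-2.88) = +4.70 V, n = 2.
Overall: 2 Co³⁺(aq) + Ca(s) → 2 Co²⁺(aq) + Ca²⁺(aq)
Q = [Co²⁺]^2·[Ca²⁺] / ([Co³⁺]^2); log Q = -2.219.
E = E° − (0.0592/n) log Q = +4.70 − (0.0592/2)(-2.219) = +4.766 V.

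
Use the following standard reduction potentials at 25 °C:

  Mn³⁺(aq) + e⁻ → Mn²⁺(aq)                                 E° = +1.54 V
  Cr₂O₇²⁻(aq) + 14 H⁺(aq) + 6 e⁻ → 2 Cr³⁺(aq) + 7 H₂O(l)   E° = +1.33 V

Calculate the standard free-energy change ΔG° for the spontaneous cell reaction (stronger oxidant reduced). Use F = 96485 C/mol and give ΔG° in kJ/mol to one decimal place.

-121.6 kJ/mol

Mn³⁺/Mn²⁺ (E° = +1.54 V) is the cathode; Cr₂O₇²⁻/Cr³⁺ (E° = +1.33 V) is the anode, so E°cell = +0.21 V.
Balancing electrons gives n = 6 (lcm of 1 and 6).
ΔG° = −nFE° = −(6)(96485)(+0.21) = -121,571 J = -121.6 kJ/mol.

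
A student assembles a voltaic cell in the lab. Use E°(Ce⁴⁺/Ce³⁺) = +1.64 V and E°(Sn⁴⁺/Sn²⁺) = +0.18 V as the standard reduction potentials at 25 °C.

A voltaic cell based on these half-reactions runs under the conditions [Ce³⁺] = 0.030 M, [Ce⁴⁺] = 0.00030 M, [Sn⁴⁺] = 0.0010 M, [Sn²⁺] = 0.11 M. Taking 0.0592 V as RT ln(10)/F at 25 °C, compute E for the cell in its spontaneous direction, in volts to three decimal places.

+1.402 V

Ce⁴⁺/Ce³⁺ is the cathode (higher E°), Sn⁴⁺/Sn²⁺ the anode: E°cell = +1.64 − (+0.18) = +1.46 V, n = 2.
Overall: 2 Ce⁴⁺(aq) + Sn²⁺(aq) → 2 Ce³⁺(aq) + Sn⁴⁺(aq)
Q = [Ce³⁺]^2·[Sn⁴⁺] / ([Ce⁴⁺]^2·[Sn²⁺]); log Q = 1.959.
E = E° − (0.0592/n) log Q = +1.46 − (0.0592/2)(1.959) = +1.402 V.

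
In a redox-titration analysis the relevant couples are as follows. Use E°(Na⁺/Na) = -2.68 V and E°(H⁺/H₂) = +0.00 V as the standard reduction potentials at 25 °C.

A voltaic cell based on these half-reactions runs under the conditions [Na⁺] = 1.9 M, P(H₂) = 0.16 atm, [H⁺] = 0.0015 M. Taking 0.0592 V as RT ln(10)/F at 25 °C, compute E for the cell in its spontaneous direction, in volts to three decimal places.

H⁺/H₂ is the cathode (higher E°), Na⁺/Na the anode: E°cell = +0.00 − (-2.68) = +2.68 V, n = 2.
Overall: 2 H⁺(aq) + 2 Na(s) → H₂(g) + 2 Na⁺(aq)
Q = P(H₂)·[Na⁺]^2 / ([H⁺]^2); log Q = 5.409.
E = E° − (0.0592/n) log Q = +2.68 − (0.0592/2)(5.409) = +2.520 V.

+2.520 V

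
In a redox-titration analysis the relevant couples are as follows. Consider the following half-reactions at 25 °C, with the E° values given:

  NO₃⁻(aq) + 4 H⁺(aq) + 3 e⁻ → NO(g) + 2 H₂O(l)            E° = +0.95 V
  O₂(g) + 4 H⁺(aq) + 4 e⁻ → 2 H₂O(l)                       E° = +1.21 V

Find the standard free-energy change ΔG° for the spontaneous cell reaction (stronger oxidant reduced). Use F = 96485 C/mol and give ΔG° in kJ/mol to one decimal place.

O₂/H₂O (E° = +1.21 V) is the cathode; NO₃⁻/NO (E° = +0.95 V) is the anode, so E°cell = +0.26 V.
Balancing electrons gives n = 12 (lcm of 4 and 3).
ΔG° = −nFE° = −(12)(96485)(+0.26) = -301,033 J = -301.0 kJ/mol.

-301.0 kJ/mol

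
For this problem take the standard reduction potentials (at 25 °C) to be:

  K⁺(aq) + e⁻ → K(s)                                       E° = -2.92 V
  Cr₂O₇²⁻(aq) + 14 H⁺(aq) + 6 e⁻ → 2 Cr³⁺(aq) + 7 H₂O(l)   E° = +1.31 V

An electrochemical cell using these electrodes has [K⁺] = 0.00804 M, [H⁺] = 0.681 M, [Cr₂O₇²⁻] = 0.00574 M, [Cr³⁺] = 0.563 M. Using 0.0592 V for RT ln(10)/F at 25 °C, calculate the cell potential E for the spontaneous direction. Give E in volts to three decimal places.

+4.314 V

Cr₂O₇²⁻/Cr³⁺ is the cathode (higher E°), K⁺/K the anode: E°cell = +1.31 − (-2.92) = +4.23 V, n = 6.
Overall: Cr₂O₇²⁻(aq) + 14 H⁺(aq) + 6 K(s) → 2 Cr³⁺(aq) + 7 H₂O(l) + 6 K⁺(aq)
Q = [Cr³⁺]^2·[K⁺]^6 / ([Cr₂O₇²⁻]·[H⁺]^14); log Q = -8.490.
E = E° − (0.0592/n) log Q = +4.23 − (0.0592/6)(-8.490) = +4.314 V.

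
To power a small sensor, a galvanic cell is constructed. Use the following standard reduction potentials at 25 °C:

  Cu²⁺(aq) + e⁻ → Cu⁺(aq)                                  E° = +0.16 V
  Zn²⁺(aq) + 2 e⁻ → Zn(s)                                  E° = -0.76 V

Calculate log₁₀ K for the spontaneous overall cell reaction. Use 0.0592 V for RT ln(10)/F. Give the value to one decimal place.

Cathode: Cu²⁺/Cu⁺; anode: Zn²⁺/Zn. E°cell = +0.92 V, n = 2.
log K = nE°cell / 0.0592 = (2)(+0.92) / 0.0592 = 31.1.

31.1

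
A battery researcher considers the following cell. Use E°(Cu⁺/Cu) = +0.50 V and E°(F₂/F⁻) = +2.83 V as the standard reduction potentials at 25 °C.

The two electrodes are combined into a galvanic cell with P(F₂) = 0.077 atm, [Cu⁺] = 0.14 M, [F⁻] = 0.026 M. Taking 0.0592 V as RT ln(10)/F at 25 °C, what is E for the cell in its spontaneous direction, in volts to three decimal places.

F₂/F⁻ is the cathode (higher E°), Cu⁺/Cu the anode: E°cell = +2.83 − (+0.50) = +2.33 V, n = 2.
Overall: F₂(g) + 2 Cu(s) → 2 F⁻(aq) + 2 Cu⁺(aq)
Q = [F⁻]^2·[Cu⁺]^2 / (P(F₂)); log Q = -3.764.
E = E° − (0.0592/n) log Q = +2.33 − (0.0592/2)(-3.764) = +2.441 V.

+2.441 V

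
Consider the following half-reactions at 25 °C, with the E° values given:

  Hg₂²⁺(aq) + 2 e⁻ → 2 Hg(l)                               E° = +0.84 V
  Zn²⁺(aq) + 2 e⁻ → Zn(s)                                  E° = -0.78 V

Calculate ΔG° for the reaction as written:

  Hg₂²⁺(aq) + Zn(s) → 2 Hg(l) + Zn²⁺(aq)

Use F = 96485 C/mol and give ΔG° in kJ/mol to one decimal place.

As written, Hg₂²⁺/Hg is reduced (cathode) and Zn²⁺/Zn is oxidised (anode), so E°cell = (+0.84) − (-0.78) = +1.62 V.
Balancing electrons gives n = 2.
ΔG° = −nFE° = −(2)(96485)(+1.62) = -312,611 J = -312.6 kJ/mol.

-312.6 kJ/mol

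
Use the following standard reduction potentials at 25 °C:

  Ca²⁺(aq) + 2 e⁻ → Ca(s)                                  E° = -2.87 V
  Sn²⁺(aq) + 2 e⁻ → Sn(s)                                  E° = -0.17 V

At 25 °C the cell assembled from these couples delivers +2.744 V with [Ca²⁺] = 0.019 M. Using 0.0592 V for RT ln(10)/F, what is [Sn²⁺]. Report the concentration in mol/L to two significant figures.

Sn²⁺/Sn is the cathode, Ca²⁺/Ca the anode: E°cell = +2.70 V, n = 2.
Overall reaction: Sn²⁺(aq) + Ca(s) → Sn(s) + Ca²⁺(aq); Q = [Ca²⁺]^1/[Sn²⁺]^1.
From E = E° − (0.0592/n) log Q: log Q = (E° − E)·n/0.0592 = (+2.70 − (+2.744))·2/0.0592 = -1.4865.
So 1·log[Sn²⁺] = 1·log(0.019) − log Q = -1.7212 − (-1.4865) = -0.2347; [Sn²⁺] = 10^(-0.2347) ≈ 0.58 M.

0.58 M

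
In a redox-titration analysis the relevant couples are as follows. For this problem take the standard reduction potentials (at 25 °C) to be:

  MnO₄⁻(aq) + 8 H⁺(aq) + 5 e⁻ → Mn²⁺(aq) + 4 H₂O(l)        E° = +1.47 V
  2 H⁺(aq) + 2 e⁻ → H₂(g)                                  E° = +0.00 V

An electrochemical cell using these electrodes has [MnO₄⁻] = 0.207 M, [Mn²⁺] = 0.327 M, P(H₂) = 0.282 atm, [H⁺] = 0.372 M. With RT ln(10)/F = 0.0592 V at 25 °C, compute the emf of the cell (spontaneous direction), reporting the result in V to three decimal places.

MnO₄⁻/Mn²⁺ is the cathode (higher E°), H⁺/H₂ the anode: E°cell = +1.47 − (+0.00) = +1.47 V, n = 10.
Overall: 2 MnO₄⁻(aq) + 6 H⁺(aq) + 5 H₂(g) → 2 Mn²⁺(aq) + 8 H₂O(l)
Q = [Mn²⁺]^2 / ([MnO₄⁻]^2·[H⁺]^6·P(H₂)^5); log Q = 5.723.
E = E° − (0.0592/n) log Q = +1.47 − (0.0592/10)(5.723) = +1.436 V.

+1.436 V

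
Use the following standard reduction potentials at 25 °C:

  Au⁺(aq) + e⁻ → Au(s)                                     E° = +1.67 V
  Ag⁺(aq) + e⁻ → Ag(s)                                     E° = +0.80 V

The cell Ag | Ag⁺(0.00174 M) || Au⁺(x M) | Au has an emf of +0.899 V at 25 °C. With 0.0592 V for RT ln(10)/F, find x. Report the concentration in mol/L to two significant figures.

0.0054 M

Au⁺/Au is the cathode, Ag⁺/Ag the anode: E°cell = +0.87 V, n = 1.
Overall reaction: Au⁺(aq) + Ag(s) → Au(s) + Ag⁺(aq); Q = [Ag⁺]^1/[Au⁺]^1.
From E = E° − (0.0592/n) log Q: log Q = (E° − E)·n/0.0592 = (+0.87 − (+0.899))·1/0.0592 = -0.4899.
So 1·log[Au⁺] = 1·log(0.00174) − log Q = -2.7595 − (-0.4899) = -2.2696; [Au⁺] = 10^(-2.2696) ≈ 0.0054 M.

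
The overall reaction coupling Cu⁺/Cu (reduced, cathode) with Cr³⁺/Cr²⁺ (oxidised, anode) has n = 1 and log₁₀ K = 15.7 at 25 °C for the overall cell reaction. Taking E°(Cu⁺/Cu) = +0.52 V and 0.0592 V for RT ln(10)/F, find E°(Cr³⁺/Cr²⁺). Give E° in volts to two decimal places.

E°cell = (0.0592/n)·log K = (0.0592/1)(15.7) = +0.929 V.
Since Cu⁺/Cu is the cathode and Cr³⁺/Cr²⁺ the anode, E°cell = E°(Cu⁺/Cu) − E°(Cr³⁺/Cr²⁺).
So E°(Cr³⁺/Cr²⁺) = E°(Cu⁺/Cu) − E°cell = (+0.52) − (+0.929) = -0.41 V.

-0.41 V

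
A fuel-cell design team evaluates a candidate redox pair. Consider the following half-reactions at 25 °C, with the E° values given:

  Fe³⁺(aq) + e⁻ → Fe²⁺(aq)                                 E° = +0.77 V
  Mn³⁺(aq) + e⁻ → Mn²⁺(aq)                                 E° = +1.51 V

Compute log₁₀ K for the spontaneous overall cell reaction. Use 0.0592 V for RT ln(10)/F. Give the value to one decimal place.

12.5

Cathode: Mn³⁺/Mn²⁺; anode: Fe³⁺/Fe²⁺. E°cell = +0.74 V, n = 1.
log K = nE°cell / 0.0592 = (1)(+0.74) / 0.0592 = 12.5.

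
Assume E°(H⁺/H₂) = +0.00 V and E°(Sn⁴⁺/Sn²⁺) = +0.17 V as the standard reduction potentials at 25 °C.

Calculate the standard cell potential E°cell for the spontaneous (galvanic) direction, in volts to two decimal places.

+0.17 V

The Sn⁴⁺/Sn²⁺ couple has the higher reduction potential, so it is the cathode; H⁺/H₂ is oxidised at the anode.
E°cell = E°(cathode) − E°(anode) = (+0.17) − (+0.00) = +0.17 V.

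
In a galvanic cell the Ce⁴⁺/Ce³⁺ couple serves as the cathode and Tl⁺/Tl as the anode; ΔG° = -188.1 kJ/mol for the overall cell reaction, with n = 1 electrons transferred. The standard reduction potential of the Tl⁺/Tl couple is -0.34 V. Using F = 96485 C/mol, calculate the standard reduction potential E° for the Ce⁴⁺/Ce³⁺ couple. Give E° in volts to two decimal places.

+1.61 V

E°cell = −ΔG°/(nF) = −(-188.1×10³)/((1)(96485)) = +1.950 V.
Since Ce⁴⁺/Ce³⁺ is the cathode and Tl⁺/Tl the anode, E°cell = E°(Ce⁴⁺/Ce³⁺) − E°(Tl⁺/Tl).
So E°(Ce⁴⁺/Ce³⁺) = E°cell + E°(Tl⁺/Tl) = +1.950 + (-0.34) = +1.61 V.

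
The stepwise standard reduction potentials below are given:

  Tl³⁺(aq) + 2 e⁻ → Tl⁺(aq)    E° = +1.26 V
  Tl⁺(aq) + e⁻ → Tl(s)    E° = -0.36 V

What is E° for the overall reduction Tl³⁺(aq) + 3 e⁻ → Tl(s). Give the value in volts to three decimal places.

+0.720 V

Standard free energies of sequential steps add: ΔG°₃ = ΔG°₁ + ΔG°₂, so n₃E°₃ = n₁E°₁ + n₂E°₂.
E°₃ = (2×+1.26 + 1×-0.36) / 3 = (+2.160) / 3 = +0.720 V.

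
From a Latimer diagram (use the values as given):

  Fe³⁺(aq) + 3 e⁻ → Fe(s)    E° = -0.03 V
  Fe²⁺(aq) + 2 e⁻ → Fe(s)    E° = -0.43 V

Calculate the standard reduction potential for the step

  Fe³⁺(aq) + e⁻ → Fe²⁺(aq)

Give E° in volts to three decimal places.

+0.770 V

Sequential free energies add, so n₃E°₃ = n₁E°₁ + n₂E°₂.
With n₃ = 3, and the known step contributing 2×(-0.43) V, the unknown satisfies 1·E° = 3×(-0.03) − 2×(-0.43) = +0.770.
E° = +0.770 / 1 = +0.770 V.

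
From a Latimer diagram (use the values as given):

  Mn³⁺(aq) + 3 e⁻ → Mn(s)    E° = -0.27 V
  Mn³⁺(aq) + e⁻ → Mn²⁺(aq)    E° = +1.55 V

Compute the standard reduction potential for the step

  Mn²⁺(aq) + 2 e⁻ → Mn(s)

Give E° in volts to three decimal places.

-1.180 V

Sequential free energies add, so n₃E°₃ = n₁E°₁ + n₂E°₂.
With n₃ = 3, and the known step contributing 1×(+1.55) V, the unknown satisfies 2·E° = 3×(-0.27) − 1×(+1.55) = -2.360.
E° = -2.360 / 2 = -1.180 V.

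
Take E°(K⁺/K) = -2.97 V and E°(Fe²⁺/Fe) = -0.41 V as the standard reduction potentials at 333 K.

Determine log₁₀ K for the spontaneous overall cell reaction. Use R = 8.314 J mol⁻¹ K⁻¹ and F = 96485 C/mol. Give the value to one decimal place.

Cathode: Fe²⁺/Fe; anode: K⁺/K. E°cell = (-0.41) − (-2.97) = +2.56 V, with n = 2.
ΔG° = −nFE° = −RT ln K, so ln K = nFE°/(RT) = (2)(96485)(+2.56) / ((8.314)(333)) = 178.433.
log₁₀ K = 178.433 / ln 10 = 77.5.

77.5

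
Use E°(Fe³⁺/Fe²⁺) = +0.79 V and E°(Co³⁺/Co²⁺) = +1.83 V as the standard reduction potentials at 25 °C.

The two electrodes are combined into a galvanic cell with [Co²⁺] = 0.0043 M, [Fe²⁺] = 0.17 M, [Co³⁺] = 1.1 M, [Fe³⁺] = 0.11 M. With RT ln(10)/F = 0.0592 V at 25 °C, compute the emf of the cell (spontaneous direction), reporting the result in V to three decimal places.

+1.194 V

Co³⁺/Co²⁺ is the cathode (higher E°), Fe³⁺/Fe²⁺ the anode: E°cell = +1.83 − (+0.79) = +1.04 V, n = 1.
Overall: Co³⁺(aq) + Fe²⁺(aq) → Co²⁺(aq) + Fe³⁺(aq)
Q = [Co²⁺]·[Fe³⁺] / ([Co³⁺]·[Fe²⁺]); log Q = -2.597.
E = E° − (0.0592/n) log Q = +1.04 − (0.0592/1)(-2.597) = +1.194 V.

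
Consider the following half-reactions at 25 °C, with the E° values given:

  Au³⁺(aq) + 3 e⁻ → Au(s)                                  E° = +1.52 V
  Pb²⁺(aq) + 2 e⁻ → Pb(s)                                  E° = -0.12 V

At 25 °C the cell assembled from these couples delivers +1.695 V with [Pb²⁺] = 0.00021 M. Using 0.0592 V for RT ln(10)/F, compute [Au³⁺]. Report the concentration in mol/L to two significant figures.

Au³⁺/Au is the cathode, Pb²⁺/Pb the anode: E°cell = +1.64 V, n = 6.
Overall reaction: 2 Au³⁺(aq) + 3 Pb(s) → 2 Au(s) + 3 Pb²⁺(aq); Q = [Pb²⁺]^3/[Au³⁺]^2.
From E = E° − (0.0592/n) log Q: log Q = (E° − E)·n/0.0592 = (+1.64 − (+1.695))·6/0.0592 = -5.5743.
So 2·log[Au³⁺] = 3·log(0.00021) − log Q = -11.0333 − (-5.5743) = -5.4590; log[Au³⁺] = -5.4590 / 2 = -2.7295; [Au³⁺] = 10^(-2.7295) ≈ 0.0019 M.

0.0019 M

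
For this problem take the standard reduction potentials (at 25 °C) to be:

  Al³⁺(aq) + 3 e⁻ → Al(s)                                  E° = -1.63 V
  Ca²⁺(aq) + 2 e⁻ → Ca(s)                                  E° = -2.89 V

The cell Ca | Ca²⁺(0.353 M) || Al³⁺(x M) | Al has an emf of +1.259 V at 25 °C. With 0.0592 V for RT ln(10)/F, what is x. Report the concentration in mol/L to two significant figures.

Al³⁺/Al is the cathode, Ca²⁺/Ca the anode: E°cell = +1.26 V, n = 6.
Overall reaction: 2 Al³⁺(aq) + 3 Ca(s) → 2 Al(s) + 3 Ca²⁺(aq); Q = [Ca²⁺]^3/[Al³⁺]^2.
From E = E° − (0.0592/n) log Q: log Q = (E° − E)·n/0.0592 = (+1.26 − (+1.259))·6/0.0592 = 0.1014.
So 2·log[Al³⁺] = 3·log(0.353) − log Q = -1.3567 − (0.1014) = -1.4581; log[Al³⁺] = -1.4581 / 2 = -0.7290; [Al³⁺] = 10^(-0.7290) ≈ 0.19 M.

0.19 M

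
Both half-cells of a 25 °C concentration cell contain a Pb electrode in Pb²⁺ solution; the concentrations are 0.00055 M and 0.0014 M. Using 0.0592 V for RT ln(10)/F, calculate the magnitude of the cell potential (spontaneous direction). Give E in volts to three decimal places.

For a concentration cell E°cell = 0. The 0.0014 M side is the cathode (reduction is favoured where [Pb²⁺] is higher).
With n = 2, E = −(0.0592/2) log([Pb²⁺]ₐₙ/[Pb²⁺]꜀ₐₜ) = −(0.0592/2) log(0.00055/0.0014) = −(0.0592/2)(-0.406) = +0.012 V.

+0.012 V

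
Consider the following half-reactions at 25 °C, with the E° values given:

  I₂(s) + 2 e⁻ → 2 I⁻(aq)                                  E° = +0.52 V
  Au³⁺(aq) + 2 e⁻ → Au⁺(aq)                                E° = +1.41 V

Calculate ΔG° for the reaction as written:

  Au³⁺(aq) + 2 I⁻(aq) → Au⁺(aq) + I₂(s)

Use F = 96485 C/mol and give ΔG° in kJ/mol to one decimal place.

As written, Au³⁺/Au⁺ is reduced (cathode) and I₂/I⁻ is oxidised (anode), so E°cell = (+1.41) − (+0.52) = +0.89 V.
Balancing electrons gives n = 2.
ΔG° = −nFE° = −(2)(96485)(+0.89) = -171,743 J = -171.7 kJ/mol.

-171.7 kJ/mol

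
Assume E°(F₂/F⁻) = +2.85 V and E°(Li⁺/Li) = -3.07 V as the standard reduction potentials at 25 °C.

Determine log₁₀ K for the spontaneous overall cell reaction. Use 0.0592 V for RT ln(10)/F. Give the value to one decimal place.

200.0

Cathode: F₂/F⁻; anode: Li⁺/Li. E°cell = +5.92 V, n = 2.
log K = nE°cell / 0.0592 = (2)(+5.92) / 0.0592 = 200.0.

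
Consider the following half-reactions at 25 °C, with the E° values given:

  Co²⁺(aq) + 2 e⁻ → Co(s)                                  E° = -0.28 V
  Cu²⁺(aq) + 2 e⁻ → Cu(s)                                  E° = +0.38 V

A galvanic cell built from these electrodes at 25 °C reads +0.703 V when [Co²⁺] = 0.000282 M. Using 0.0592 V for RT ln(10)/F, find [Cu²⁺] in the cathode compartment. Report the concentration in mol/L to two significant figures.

Cu²⁺/Cu is the cathode, Co²⁺/Co the anode: E°cell = +0.66 V, n = 2.
Overall reaction: Cu²⁺(aq) + Co(s) → Cu(s) + Co²⁺(aq); Q = [Co²⁺]^1/[Cu²⁺]^1.
From E = E° − (0.0592/n) log Q: log Q = (E° − E)·n/0.0592 = (+0.66 − (+0.703))·2/0.0592 = -1.4527.
So 1·log[Cu²⁺] = 1·log(0.000282) − log Q = -3.5498 − (-1.4527) = -2.0971; [Cu²⁺] = 10^(-2.0971) ≈ 0.0080 M.

0.0080 M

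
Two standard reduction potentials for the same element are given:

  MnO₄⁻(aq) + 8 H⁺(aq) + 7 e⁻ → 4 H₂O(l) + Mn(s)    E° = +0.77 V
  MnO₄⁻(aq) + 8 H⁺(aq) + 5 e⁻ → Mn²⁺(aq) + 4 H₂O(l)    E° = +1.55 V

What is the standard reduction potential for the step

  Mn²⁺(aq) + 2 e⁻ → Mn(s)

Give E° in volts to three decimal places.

-1.180 V

Sequential free energies add, so n₃E°₃ = n₁E°₁ + n₂E°₂.
With n₃ = 7, and the known step contributing 5×(+1.55) V, the unknown satisfies 2·E° = 7×(+0.77) − 5×(+1.55) = -2.360.
E° = -2.360 / 2 = -1.180 V.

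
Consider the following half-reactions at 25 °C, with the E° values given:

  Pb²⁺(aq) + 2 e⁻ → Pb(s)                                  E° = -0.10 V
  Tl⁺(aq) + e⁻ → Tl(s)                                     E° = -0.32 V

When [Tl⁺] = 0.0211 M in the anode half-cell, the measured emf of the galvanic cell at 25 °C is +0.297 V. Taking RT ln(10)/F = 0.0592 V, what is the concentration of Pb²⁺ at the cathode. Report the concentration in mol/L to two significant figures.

0.18 M

Pb²⁺/Pb is the cathode, Tl⁺/Tl the anode: E°cell = +0.22 V, n = 2.
Overall reaction: Pb²⁺(aq) + 2 Tl(s) → Pb(s) + 2 Tl⁺(aq); Q = [Tl⁺]^2/[Pb²⁺]^1.
From E = E° − (0.0592/n) log Q: log Q = (E° − E)·n/0.0592 = (+0.22 − (+0.297))·2/0.0592 = -2.6014.
So 1·log[Pb²⁺] = 2·log(0.0211) − log Q = -3.3514 − (-2.6014) = -0.7500; [Pb²⁺] = 10^(-0.7500) ≈ 0.18 M.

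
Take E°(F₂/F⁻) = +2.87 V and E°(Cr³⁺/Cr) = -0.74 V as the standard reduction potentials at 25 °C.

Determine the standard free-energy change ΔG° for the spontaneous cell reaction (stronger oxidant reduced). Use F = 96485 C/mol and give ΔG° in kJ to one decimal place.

F₂/F⁻ (E° = +2.87 V) is the cathode; Cr³⁺/Cr (E° = -0.74 V) is the anode, so E°cell = +3.61 V.
Balancing electrons gives n = 6 (lcm of 2 and 3).
ΔG° = −nFE° = −(6)(96485)(+3.61) = -2,089,865 J = -2089.9 kJ.

-2089.9 kJ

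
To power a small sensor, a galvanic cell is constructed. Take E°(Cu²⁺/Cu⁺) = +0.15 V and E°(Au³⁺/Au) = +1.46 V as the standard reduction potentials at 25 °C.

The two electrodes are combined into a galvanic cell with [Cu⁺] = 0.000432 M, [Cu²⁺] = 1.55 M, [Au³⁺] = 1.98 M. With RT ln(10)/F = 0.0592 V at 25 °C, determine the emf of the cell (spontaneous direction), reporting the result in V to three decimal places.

+1.105 V

Au³⁺/Au is the cathode (higher E°), Cu²⁺/Cu⁺ the anode: E°cell = +1.46 − (+0.15) = +1.31 V, n = 3.
Overall: Au³⁺(aq) + 3 Cu⁺(aq) → Au(s) + 3 Cu²⁺(aq)
Q = [Cu²⁺]^3 / ([Au³⁺]·[Cu⁺]^3); log Q = 10.368.
E = E° − (0.0592/n) log Q = +1.31 − (0.0592/3)(10.368) = +1.105 V.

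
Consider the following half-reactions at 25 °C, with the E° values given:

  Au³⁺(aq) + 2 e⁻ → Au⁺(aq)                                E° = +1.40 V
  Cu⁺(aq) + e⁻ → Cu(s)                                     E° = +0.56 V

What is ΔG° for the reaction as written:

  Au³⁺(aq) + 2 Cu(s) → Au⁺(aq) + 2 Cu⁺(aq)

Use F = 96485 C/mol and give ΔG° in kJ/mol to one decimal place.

-162.1 kJ/mol

As written, Au³⁺/Au⁺ is reduced (cathode) and Cu⁺/Cu is oxidised (anode), so E°cell = (+1.40) − (+0.56) = +0.84 V.
Balancing electrons gives n = 2.
ΔG° = −nFE° = −(2)(96485)(+0.84) = -162,095 J = -162.1 kJ/mol.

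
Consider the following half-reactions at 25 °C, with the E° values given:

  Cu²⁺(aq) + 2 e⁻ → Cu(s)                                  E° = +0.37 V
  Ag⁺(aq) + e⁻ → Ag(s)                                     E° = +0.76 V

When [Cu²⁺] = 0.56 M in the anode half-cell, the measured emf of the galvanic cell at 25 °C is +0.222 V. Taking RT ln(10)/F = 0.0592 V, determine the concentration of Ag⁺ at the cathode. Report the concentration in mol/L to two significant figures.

Ag⁺/Ag is the cathode, Cu²⁺/Cu the anode: E°cell = +0.39 V, n = 2.
Overall reaction: 2 Ag⁺(aq) + Cu(s) → 2 Ag(s) + Cu²⁺(aq); Q = [Cu²⁺]^1/[Ag⁺]^2.
From E = E° − (0.0592/n) log Q: log Q = (E° − E)·n/0.0592 = (+0.39 − (+0.222))·2/0.0592 = 5.6757.
So 2·log[Ag⁺] = 1·log(0.56) − log Q = -0.2518 − (5.6757) = -5.9275; log[Ag⁺] = -5.9275 / 2 = -2.9638; [Ag⁺] = 10^(-2.9638) ≈ 0.0011 M.

0.0011 M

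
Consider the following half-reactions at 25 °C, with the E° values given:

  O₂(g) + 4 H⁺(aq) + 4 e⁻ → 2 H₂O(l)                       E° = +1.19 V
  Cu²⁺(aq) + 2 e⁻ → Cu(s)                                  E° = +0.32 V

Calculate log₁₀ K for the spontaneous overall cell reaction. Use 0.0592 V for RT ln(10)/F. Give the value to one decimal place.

58.8

Cathode: O₂/H₂O; anode: Cu²⁺/Cu. E°cell = +0.87 V, n = 4.
log K = nE°cell / 0.0592 = (4)(+0.87) / 0.0592 = 58.8.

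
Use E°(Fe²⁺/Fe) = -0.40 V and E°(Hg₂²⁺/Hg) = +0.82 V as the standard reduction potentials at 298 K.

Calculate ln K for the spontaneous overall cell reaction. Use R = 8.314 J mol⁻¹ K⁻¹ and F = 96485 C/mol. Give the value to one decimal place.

95.0

Cathode: Hg₂²⁺/Hg; anode: Fe²⁺/Fe. E°cell = (+0.82) − (-0.40) = +1.22 V, with n = 2.
ΔG° = −nFE° = −RT ln K, so ln K = nFE°/(RT) = (2)(96485)(+1.22) / ((8.314)(298)) = 95.022.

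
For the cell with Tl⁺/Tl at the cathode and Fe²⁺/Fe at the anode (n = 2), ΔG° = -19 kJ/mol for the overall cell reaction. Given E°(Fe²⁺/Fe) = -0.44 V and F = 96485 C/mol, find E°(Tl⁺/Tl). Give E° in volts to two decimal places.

E°cell = −ΔG°/(nF) = −(-19×10³)/((2)(96485)) = +0.098 V.
Since Tl⁺/Tl is the cathode and Fe²⁺/Fe the anode, E°cell = E°(Tl⁺/Tl) − E°(Fe²⁺/Fe).
So E°(Tl⁺/Tl) = E°cell + E°(Fe²⁺/Fe) = +0.098 + (-0.44) = -0.34 V.

-0.34 V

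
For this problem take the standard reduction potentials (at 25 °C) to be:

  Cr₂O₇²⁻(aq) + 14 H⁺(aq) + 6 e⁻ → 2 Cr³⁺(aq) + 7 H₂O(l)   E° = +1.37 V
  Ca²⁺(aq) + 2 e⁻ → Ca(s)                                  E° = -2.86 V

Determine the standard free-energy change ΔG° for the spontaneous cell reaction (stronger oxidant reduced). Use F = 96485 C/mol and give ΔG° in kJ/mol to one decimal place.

-2448.8 kJ/mol

Cr₂O₇²⁻/Cr³⁺ (E° = +1.37 V) is the cathode; Ca²⁺/Ca (E° = -2.86 V) is the anode, so E°cell = +4.23 V.
Balancing electrons gives n = 6 (lcm of 6 and 2).
ΔG° = −nFE° = −(6)(96485)(+4.23) = -2,448,789 J = -2448.8 kJ/mol.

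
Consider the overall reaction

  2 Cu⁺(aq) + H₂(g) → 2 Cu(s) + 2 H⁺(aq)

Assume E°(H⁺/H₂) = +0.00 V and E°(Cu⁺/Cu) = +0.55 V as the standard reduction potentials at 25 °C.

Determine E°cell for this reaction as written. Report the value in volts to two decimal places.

The Cu⁺/Cu couple has the higher reduction potential, so it is the cathode; H⁺/H₂ is oxidised at the anode.
E°cell = E°(cathode) − E°(anode) = (+0.55) − (+0.00) = +0.55 V.

+0.55 V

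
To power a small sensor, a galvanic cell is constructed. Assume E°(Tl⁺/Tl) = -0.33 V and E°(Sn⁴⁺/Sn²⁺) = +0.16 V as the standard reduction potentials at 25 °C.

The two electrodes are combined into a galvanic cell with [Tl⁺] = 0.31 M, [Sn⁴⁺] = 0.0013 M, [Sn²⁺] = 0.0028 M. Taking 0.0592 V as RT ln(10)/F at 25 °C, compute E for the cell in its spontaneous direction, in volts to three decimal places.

+0.510 V

Sn⁴⁺/Sn²⁺ is the cathode (higher E°), Tl⁺/Tl the anode: E°cell = +0.16 − (-0.33) = +0.49 V, n = 2.
Overall: Sn⁴⁺(aq) + 2 Tl(s) → Sn²⁺(aq) + 2 Tl⁺(aq)
Q = [Sn²⁺]·[Tl⁺]^2 / ([Sn⁴⁺]); log Q = -0.684.
E = E° − (0.0592/n) log Q = +0.49 − (0.0592/2)(-0.684) = +0.510 V.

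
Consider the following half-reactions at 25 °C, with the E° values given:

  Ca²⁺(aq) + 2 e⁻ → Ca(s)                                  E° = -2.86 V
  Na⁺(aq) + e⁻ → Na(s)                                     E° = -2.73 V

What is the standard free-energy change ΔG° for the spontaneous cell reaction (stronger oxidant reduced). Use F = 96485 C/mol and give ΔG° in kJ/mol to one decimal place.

Na⁺/Na (E° = -2.73 V) is the cathode; Ca²⁺/Ca (E° = -2.86 V) is the anode, so E°cell = +0.13 V.
Balancing electrons gives n = 2 (lcm of 1 and 2).
ΔG° = −nFE° = −(2)(96485)(+0.13) = -25,086 J = -25.1 kJ/mol.

-25.1 kJ/mol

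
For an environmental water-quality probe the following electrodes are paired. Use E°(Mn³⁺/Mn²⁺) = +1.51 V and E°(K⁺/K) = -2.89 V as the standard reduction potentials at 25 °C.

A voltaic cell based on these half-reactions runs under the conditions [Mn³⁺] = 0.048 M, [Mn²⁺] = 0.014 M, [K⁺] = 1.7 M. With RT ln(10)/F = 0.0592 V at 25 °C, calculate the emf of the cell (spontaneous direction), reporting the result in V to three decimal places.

Mn³⁺/Mn²⁺ is the cathode (higher E°), K⁺/K the anode: E°cell = +1.51 − (-2.89) = +4.40 V, n = 1.
Overall: Mn³⁺(aq) + K(s) → Mn²⁺(aq) + K⁺(aq)
Q = [Mn²⁺]·[K⁺] / ([Mn³⁺]); log Q = -0.305.
E = E° − (0.0592/n) log Q = +4.40 − (0.0592/1)(-0.305) = +4.418 V.

+4.418 V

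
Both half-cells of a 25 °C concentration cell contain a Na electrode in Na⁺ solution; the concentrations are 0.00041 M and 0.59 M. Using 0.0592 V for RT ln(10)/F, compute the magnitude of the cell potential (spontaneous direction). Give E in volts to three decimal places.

For a concentration cell E°cell = 0. The 0.59 M side is the cathode (reduction is favoured where [Na⁺] is higher).
With n = 1, E = −(0.0592/1) log([Na⁺]ₐₙ/[Na⁺]꜀ₐₜ) = −(0.0592/1) log(0.00041/0.59) = −(0.0592/1)(-3.158) = +0.187 V.

+0.187 V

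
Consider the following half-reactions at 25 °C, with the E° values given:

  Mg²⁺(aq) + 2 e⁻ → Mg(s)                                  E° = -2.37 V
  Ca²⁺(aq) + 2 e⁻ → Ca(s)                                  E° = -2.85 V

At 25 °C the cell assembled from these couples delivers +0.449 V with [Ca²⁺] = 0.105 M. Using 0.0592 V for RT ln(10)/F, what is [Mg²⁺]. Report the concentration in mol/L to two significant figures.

0.0094 M

Mg²⁺/Mg is the cathode, Ca²⁺/Ca the anode: E°cell = +0.48 V, n = 2.
Overall reaction: Mg²⁺(aq) + Ca(s) → Mg(s) + Ca²⁺(aq); Q = [Ca²⁺]^1/[Mg²⁺]^1.
From E = E° − (0.0592/n) log Q: log Q = (E° − E)·n/0.0592 = (+0.48 − (+0.449))·2/0.0592 = 1.0473.
So 1·log[Mg²⁺] = 1·log(0.105) − log Q = -0.9788 − (1.0473) = -2.0261; [Mg²⁺] = 10^(-2.0261) ≈ 0.0094 M.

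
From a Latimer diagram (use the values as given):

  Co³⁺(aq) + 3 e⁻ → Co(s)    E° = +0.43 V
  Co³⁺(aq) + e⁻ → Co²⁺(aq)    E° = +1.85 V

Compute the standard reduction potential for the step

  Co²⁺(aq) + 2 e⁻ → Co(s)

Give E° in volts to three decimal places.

-0.280 V

Sequential free energies add, so n₃E°₃ = n₁E°₁ + n₂E°₂.
With n₃ = 3, and the known step contributing 1×(+1.85) V, the unknown satisfies 2·E° = 3×(+0.43) − 1×(+1.85) = -0.560.
E° = -0.560 / 2 = -0.280 V.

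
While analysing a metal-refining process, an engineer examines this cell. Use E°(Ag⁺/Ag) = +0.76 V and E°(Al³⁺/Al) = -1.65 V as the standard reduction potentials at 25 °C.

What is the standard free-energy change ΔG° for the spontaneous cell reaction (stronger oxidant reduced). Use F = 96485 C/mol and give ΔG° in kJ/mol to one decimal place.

-697.6 kJ/mol

Ag⁺/Ag (E° = +0.76 V) is the cathode; Al³⁺/Al (E° = -1.65 V) is the anode, so E°cell = +2.41 V.
Balancing electrons gives n = 3 (lcm of 1 and 3).
ΔG° = −nFE° = −(3)(96485)(+2.41) = -697,587 J = -697.6 kJ/mol.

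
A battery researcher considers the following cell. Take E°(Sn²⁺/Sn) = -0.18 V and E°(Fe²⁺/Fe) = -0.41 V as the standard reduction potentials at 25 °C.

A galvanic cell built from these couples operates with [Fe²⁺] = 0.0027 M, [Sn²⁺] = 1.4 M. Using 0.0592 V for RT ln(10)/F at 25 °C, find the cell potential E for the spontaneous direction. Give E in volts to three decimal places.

Sn²⁺/Sn is the cathode (higher E°), Fe²⁺/Fe the anode: E°cell = -0.18 − (-0.41) = +0.23 V, n = 2.
Overall: Sn²⁺(aq) + Fe(s) → Sn(s) + Fe²⁺(aq)
Q = [Fe²⁺] / ([Sn²⁺]); log Q = -2.715.
E = E° − (0.0592/n) log Q = +0.23 − (0.0592/2)(-2.715) = +0.310 V.

+0.310 V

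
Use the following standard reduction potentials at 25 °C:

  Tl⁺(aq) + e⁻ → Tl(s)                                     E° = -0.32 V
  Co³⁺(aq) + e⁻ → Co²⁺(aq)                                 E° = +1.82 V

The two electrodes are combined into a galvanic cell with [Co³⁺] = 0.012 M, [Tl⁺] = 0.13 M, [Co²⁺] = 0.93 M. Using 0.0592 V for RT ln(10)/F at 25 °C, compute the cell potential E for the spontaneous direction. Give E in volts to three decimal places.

+2.081 V

Co³⁺/Co²⁺ is the cathode (higher E°), Tl⁺/Tl the anode: E°cell = +1.82 − (-0.32) = +2.14 V, n = 1.
Overall: Co³⁺(aq) + Tl(s) → Co²⁺(aq) + Tl⁺(aq)
Q = [Co²⁺]·[Tl⁺] / ([Co³⁺]); log Q = 1.003.
E = E° − (0.0592/n) log Q = +2.14 − (0.0592/1)(1.003) = +2.081 V.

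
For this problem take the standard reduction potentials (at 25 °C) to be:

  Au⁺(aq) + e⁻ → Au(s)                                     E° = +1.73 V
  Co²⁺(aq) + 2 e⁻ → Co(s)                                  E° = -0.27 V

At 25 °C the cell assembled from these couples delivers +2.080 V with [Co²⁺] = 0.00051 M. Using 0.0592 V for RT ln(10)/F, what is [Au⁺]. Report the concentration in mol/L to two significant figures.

Au⁺/Au is the cathode, Co²⁺/Co the anode: E°cell = +2.00 V, n = 2.
Overall reaction: 2 Au⁺(aq) + Co(s) → 2 Au(s) + Co²⁺(aq); Q = [Co²⁺]^1/[Au⁺]^2.
From E = E° − (0.0592/n) log Q: log Q = (E° − E)·n/0.0592 = (+2.00 − (+2.080))·2/0.0592 = -2.7027.
So 2·log[Au⁺] = 1·log(0.00051) − log Q = -3.2924 − (-2.7027) = -0.5897; log[Au⁺] = -0.5897 / 2 = -0.2949; [Au⁺] = 10^(-0.2949) ≈ 0.51 M.

0.51 M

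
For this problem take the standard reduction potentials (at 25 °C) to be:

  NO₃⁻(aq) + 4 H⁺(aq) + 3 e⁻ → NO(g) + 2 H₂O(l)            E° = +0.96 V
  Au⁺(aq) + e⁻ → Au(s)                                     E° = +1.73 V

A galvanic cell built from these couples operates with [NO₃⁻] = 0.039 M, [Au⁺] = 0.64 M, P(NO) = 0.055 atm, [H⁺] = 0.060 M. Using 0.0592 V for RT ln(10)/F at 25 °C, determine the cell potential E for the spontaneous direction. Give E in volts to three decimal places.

+0.858 V

Au⁺/Au is the cathode (higher E°), NO₃⁻/NO the anode: E°cell = +1.73 − (+0.96) = +0.77 V, n = 3.
Overall: 3 Au⁺(aq) + NO(g) + 2 H₂O(l) → 3 Au(s) + NO₃⁻(aq) + 4 H⁺(aq)
Q = [NO₃⁻]·[H⁺]^4 / ([Au⁺]^3·P(NO)); log Q = -4.455.
E = E° − (0.0592/n) log Q = +0.77 − (0.0592/3)(-4.455) = +0.858 V.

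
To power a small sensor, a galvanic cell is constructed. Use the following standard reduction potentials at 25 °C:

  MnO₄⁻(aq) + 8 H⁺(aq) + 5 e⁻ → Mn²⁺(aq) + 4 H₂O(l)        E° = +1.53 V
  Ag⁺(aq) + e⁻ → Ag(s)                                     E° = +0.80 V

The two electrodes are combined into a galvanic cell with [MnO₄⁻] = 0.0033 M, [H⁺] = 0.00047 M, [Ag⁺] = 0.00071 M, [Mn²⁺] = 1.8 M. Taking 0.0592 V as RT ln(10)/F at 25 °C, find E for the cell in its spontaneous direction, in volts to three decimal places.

MnO₄⁻/Mn²⁺ is the cathode (higher E°), Ag⁺/Ag the anode: E°cell = +1.53 − (+0.80) = +0.73 V, n = 5.
Overall: MnO₄⁻(aq) + 8 H⁺(aq) + 5 Ag(s) → Mn²⁺(aq) + 4 H₂O(l) + 5 Ag⁺(aq)
Q = [Mn²⁺]·[Ag⁺]^5 / ([MnO₄⁻]·[H⁺]^8); log Q = 13.616.
E = E° − (0.0592/n) log Q = +0.73 − (0.0592/5)(13.616) = +0.569 V.

+0.569 V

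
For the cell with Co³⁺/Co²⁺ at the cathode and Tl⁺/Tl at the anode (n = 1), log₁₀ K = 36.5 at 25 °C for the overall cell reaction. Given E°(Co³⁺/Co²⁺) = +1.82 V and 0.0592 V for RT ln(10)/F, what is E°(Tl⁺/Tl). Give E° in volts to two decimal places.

-0.34 V

E°cell = (0.0592/n)·log K = (0.0592/1)(36.5) = +2.161 V.
Since Co³⁺/Co²⁺ is the cathode and Tl⁺/Tl the anode, E°cell = E°(Co³⁺/Co²⁺) − E°(Tl⁺/Tl).
So E°(Tl⁺/Tl) = E°(Co³⁺/Co²⁺) − E°cell = (+1.82) − (+2.161) = -0.34 V.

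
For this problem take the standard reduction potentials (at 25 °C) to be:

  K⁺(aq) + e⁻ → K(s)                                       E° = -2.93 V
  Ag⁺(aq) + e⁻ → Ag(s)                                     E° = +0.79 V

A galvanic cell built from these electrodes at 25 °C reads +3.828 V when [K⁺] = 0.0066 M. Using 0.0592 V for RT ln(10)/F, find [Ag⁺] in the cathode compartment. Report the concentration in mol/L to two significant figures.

0.44 M

Ag⁺/Ag is the cathode, K⁺/K the anode: E°cell = +3.72 V, n = 1.
Overall reaction: Ag⁺(aq) + K(s) → Ag(s) + K⁺(aq); Q = [K⁺]^1/[Ag⁺]^1.
From E = E° − (0.0592/n) log Q: log Q = (E° − E)·n/0.0592 = (+3.72 − (+3.828))·1/0.0592 = -1.8243.
So 1·log[Ag⁺] = 1·log(0.0066) − log Q = -2.1805 − (-1.8243) = -0.3562; [Ag⁺] = 10^(-0.3562) ≈ 0.44 M.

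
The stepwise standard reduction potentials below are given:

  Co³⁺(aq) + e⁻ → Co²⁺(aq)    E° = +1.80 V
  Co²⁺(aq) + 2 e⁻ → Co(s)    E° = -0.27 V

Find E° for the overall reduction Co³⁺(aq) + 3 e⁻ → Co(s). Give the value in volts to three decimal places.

Since ΔG° = −nFE° is additive over sequential reductions, n₃E°₃ = n₁E°₁ + n₂E°₂.
E°₃ = (1×+1.80 + 2×-0.27) / 3 = (+1.260) / 3 = +0.420 V.
Simply averaging or adding the two E° values would be wrong; the electron-weighted sum is required.

+0.420 V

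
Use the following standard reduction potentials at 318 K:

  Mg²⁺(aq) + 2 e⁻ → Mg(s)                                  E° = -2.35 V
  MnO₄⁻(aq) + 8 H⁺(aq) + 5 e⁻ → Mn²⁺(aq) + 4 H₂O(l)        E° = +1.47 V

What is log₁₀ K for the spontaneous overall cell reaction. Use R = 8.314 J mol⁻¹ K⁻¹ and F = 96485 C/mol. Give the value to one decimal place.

605.4

Cathode: MnO₄⁻/Mn²⁺; anode: Mg²⁺/Mg. E°cell = (+1.47) − (-2.35) = +3.82 V, with n = 10.
ΔG° = −nFE° = −RT ln K, so ln K = nFE°/(RT) = (10)(96485)(+3.82) / ((8.314)(318)) = 1394.075.
log₁₀ K = 1394.075 / ln 10 = 605.4.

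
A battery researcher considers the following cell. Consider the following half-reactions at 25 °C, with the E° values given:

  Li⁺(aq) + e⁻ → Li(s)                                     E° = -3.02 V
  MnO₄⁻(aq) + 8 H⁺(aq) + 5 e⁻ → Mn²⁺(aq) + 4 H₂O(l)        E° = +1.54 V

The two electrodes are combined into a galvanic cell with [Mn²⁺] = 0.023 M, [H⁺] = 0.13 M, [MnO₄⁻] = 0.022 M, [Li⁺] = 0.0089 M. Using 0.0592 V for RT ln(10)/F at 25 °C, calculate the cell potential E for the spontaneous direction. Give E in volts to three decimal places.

MnO₄⁻/Mn²⁺ is the cathode (higher E°), Li⁺/Li the anode: E°cell = +1.54 − (-3.02) = +4.56 V, n = 5.
Overall: MnO₄⁻(aq) + 8 H⁺(aq) + 5 Li(s) → Mn²⁺(aq) + 4 H₂O(l) + 5 Li⁺(aq)
Q = [Mn²⁺]·[Li⁺]^5 / ([MnO₄⁻]·[H⁺]^8); log Q = -3.145.
E = E° − (0.0592/n) log Q = +4.56 − (0.0592/5)(-3.145) = +4.597 V.

+4.597 V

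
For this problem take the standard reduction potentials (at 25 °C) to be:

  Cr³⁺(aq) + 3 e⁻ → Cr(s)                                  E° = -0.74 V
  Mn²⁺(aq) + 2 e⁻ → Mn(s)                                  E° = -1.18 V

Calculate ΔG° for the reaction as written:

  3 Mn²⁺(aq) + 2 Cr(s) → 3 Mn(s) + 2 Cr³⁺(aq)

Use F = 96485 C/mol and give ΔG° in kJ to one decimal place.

As written, Mn²⁺/Mn is reduced (cathode) and Cr³⁺/Cr is oxidised (anode), so E°cell = (-1.18) − (-0.74) = -0.44 V.
Balancing electrons gives n = 6.
ΔG° = −nFE° = −(6)(96485)(-0.44) = 254,720 J = +254.7 kJ.

+254.7 kJ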